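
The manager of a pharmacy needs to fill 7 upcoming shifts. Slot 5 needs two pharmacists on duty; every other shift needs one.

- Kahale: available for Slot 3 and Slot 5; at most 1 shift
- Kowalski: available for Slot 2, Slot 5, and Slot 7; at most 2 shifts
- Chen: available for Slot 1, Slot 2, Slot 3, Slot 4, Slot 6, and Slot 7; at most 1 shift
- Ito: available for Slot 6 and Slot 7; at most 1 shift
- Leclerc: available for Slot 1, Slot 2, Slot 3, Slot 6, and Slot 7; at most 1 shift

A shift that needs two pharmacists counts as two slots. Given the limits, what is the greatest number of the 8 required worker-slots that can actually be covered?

6

Total capacity across all pharmacists is 1+2+1+1+1 = 6, and 8 slots are needed, so at most 6 can be filled.
An assignment achieving 6: Slot 1→Leclerc, Slot 2→Kowalski, Slot 4→Chen, Slot 5→Kahale+Kowalski, Slot 6→Ito.
Loads: Kahale 1/1, Kowalski 2/2, Chen 1/1, Ito 1/1, Leclerc 1/1.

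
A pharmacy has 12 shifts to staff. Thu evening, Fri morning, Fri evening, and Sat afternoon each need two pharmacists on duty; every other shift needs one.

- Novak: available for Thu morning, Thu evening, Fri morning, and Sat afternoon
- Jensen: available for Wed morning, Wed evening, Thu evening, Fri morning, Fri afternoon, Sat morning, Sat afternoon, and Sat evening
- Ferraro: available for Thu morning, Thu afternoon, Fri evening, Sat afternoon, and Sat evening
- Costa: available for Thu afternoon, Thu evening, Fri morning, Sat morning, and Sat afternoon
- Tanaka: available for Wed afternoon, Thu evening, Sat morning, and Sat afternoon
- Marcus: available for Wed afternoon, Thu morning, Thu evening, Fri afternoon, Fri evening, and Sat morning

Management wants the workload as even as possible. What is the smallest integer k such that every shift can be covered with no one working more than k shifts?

3

With 6 pharmacists and 16 worker-slots to fill, someone must work at least ⌈16/6⌉ = 3 shifts, so k ≥ 3.
k = 3 works: Wed morning→Jensen, Wed afternoon→Tanaka, Wed evening→Jensen, Thu morning→Novak, Thu afternoon→Ferraro, Thu evening→Novak+Tanaka, Fri morning→Novak+Costa, Fri afternoon→Jensen, Fri evening→Ferraro+Marcus, Sat morning→Costa, Sat afternoon→Costa+Tanaka, Sat evening→Ferraro.
Loads: Novak 3, Jensen 3, Ferraro 3, Costa 3, Tanaka 3, Marcus 1 — all ≤ 3.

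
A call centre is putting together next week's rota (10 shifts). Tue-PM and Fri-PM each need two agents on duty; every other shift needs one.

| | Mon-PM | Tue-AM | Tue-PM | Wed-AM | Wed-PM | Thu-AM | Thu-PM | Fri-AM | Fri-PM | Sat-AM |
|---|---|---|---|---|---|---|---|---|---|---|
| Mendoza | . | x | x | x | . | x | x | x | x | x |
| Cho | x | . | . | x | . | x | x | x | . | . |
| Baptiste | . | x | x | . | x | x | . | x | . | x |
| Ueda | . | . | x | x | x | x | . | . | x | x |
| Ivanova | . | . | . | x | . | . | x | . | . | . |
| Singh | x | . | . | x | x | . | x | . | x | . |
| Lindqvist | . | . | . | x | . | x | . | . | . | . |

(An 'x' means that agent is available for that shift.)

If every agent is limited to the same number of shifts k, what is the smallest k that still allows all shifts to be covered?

With 7 agents and 12 worker-slots to fill, someone must work at least ⌈12/7⌉ = 2 shifts, so k ≥ 2.
k = 2 works: Mon-PM→Cho, Tue-AM→Mendoza, Tue-PM→Mendoza+Baptiste, Wed-AM→Ivanova, Wed-PM→Baptiste, Thu-AM→Lindqvist, Thu-PM→Ivanova, Fri-AM→Cho, Fri-PM→Ueda+Singh, Sat-AM→Ueda.
Loads: Mendoza 2, Cho 2, Baptiste 2, Ueda 2, Ivanova 2, Singh 1, Lindqvist 1 — all ≤ 2.

2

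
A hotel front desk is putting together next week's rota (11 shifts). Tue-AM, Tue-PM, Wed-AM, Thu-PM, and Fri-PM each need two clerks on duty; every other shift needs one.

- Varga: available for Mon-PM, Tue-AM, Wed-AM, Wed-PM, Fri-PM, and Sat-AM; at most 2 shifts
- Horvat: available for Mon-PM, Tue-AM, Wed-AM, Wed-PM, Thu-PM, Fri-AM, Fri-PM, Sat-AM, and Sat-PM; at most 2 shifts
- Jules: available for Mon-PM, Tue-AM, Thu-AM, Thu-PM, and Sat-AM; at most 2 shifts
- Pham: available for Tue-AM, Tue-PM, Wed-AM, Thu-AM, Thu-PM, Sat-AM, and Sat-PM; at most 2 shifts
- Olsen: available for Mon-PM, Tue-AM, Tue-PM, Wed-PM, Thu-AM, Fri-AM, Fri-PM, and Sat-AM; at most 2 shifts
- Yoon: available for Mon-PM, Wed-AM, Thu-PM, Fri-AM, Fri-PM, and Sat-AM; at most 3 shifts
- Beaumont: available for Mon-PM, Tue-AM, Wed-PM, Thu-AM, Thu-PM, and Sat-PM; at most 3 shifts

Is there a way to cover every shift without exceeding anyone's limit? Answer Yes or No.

Yes

Tue-PM can only be covered by Pham and Olsen, so that assignment is forced.
One valid schedule: Mon-PM→Beaumont, Tue-AM→Jules+Beaumont, Tue-PM→Pham+Olsen, Wed-AM→Varga+Pham, Wed-PM→Varga, Thu-AM→Jules, Thu-PM→Yoon+Beaumont, Fri-AM→Horvat, Fri-PM→Olsen+Yoon, Sat-AM→Yoon, Sat-PM→Horvat.
Loads: Varga 2/2, Horvat 2/2, Jules 2/2, Pham 2/2, Olsen 2/2, Yoon 3/3, Beaumont 3/3 — all within limits.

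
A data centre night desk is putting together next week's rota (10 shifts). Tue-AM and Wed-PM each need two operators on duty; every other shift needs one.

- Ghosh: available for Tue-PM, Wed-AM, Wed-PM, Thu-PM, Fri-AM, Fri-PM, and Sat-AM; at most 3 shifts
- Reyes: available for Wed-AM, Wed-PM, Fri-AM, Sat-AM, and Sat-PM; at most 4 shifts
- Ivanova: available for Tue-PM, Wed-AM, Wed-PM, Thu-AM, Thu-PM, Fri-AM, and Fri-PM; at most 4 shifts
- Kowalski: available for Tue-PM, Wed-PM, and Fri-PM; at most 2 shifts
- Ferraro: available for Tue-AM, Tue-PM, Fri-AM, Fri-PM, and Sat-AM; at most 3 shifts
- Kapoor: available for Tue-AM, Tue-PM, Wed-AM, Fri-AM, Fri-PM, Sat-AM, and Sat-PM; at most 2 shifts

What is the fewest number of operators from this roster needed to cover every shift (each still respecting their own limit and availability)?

12 slots to fill and no one can take more than 4, so at least ⌈12/4⌉ = 3 operators are needed.
Any 3 operators together have capacity at most 4+4+3 = 11 < 12 slots, so 3 can never suffice.
Ghosh, Ivanova, Ferraro, and Kapoor alone can cover everything: Tue-AM→Ferraro+Kapoor, Tue-PM→Ivanova, Wed-AM→Ghosh, Wed-PM→Ghosh+Ivanova, Thu-AM→Ivanova, Thu-PM→Ghosh, Fri-AM→Ivanova, Fri-PM→Ferraro, Sat-AM→Ferraro, Sat-PM→Kapoor.

4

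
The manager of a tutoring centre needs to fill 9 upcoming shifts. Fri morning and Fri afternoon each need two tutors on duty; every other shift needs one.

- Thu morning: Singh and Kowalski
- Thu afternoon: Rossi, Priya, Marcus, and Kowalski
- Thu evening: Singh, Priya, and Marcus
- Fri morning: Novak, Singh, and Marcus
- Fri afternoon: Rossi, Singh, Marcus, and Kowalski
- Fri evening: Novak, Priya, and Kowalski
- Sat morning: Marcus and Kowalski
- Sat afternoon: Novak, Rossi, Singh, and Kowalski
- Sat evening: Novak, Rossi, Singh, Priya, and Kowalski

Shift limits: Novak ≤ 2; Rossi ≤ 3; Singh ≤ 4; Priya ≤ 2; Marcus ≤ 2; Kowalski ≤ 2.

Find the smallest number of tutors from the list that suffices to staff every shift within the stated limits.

11 slots to fill and no one can take more than 4, so at least ⌈11/4⌉ = 3 tutors are needed.
Any 3 tutors together have capacity at most 4+3+2 = 9 < 11 slots, so 3 can never suffice.
Novak, Rossi, Singh, and Marcus alone can cover everything: Thu morning→Singh, Thu afternoon→Rossi, Thu evening→Singh, Fri morning→Novak+Singh, Fri afternoon→Rossi+Marcus, Fri evening→Novak, Sat morning→Marcus, Sat afternoon→Rossi, Sat evening→Singh.

4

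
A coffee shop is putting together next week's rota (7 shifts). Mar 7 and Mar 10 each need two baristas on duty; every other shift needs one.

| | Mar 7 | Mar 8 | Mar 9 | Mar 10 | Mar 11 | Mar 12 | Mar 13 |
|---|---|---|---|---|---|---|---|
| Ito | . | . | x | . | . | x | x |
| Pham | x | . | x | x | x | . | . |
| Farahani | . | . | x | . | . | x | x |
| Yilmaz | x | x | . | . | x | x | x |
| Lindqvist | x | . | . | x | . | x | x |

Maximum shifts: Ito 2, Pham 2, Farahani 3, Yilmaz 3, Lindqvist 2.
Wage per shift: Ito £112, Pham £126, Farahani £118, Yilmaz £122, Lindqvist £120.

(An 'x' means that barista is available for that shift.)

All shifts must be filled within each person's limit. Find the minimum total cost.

£1074

Mar 8 can only be covered by Yilmaz, so that assignment is forced.
Mar 10 can only be covered by Pham and Lindqvist, so that assignment is forced.
Picking the cheapest available barista for each shift independently would cost £1068, but that ignores the shift limits.
An optimal schedule: Mar 7→Lindqvist+Yilmaz, Mar 8→Yilmaz, Mar 9→Ito, Mar 10→Lindqvist+Pham, Mar 11→Yilmaz, Mar 12→Ito, Mar 13→Farahani.
Total: 120 + 122 + 122 + 112 + 120 + 126 + 122 + 112 + 118 = £1074.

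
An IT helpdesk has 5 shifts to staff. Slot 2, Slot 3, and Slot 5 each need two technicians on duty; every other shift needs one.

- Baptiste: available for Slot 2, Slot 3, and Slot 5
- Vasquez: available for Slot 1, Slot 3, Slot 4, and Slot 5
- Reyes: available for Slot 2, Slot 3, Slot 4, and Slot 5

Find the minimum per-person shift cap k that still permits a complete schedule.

3

With 3 technicians and 8 worker-slots to fill, someone must work at least ⌈8/3⌉ = 3 shifts, so k ≥ 3.
k = 3 works: Slot 1→Vasquez, Slot 2→Baptiste+Reyes, Slot 3→Baptiste+Vasquez, Slot 4→Vasquez, Slot 5→Baptiste+Reyes.
Loads: Baptiste 3, Vasquez 3, Reyes 2 — all ≤ 3.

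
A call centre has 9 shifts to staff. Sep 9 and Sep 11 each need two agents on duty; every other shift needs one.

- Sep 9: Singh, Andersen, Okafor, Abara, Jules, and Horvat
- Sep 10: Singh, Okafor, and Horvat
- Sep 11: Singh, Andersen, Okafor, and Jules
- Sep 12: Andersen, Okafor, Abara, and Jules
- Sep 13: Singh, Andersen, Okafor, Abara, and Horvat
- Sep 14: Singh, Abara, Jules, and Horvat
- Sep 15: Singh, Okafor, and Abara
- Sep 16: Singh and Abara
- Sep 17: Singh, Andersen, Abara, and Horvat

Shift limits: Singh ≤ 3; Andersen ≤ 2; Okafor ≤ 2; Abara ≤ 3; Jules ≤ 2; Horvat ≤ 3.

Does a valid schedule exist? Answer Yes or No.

One valid schedule: Sep 9→Abara+Jules, Sep 10→Singh, Sep 11→Okafor+Jules, Sep 12→Andersen, Sep 13→Okafor, Sep 14→Abara, Sep 15→Singh, Sep 16→Singh, Sep 17→Andersen.
Loads: Singh 3/3, Andersen 2/2, Okafor 2/2, Abara 2/3, Jules 2/2, Horvat 0/3 — all within limits.

Yes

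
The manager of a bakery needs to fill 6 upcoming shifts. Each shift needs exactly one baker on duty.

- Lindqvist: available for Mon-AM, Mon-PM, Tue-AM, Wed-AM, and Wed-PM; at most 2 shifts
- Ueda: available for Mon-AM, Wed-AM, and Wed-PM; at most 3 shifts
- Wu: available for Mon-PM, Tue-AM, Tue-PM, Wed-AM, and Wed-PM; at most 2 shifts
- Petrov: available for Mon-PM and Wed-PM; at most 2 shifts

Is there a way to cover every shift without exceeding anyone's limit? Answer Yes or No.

Yes

Tue-PM can only be covered by Wu, so that assignment is forced.
One valid schedule: Mon-AM→Lindqvist, Mon-PM→Wu, Tue-AM→Lindqvist, Tue-PM→Wu, Wed-AM→Ueda, Wed-PM→Ueda.
Loads: Lindqvist 2/2, Ueda 2/3, Wu 2/2, Petrov 0/2 — all within limits.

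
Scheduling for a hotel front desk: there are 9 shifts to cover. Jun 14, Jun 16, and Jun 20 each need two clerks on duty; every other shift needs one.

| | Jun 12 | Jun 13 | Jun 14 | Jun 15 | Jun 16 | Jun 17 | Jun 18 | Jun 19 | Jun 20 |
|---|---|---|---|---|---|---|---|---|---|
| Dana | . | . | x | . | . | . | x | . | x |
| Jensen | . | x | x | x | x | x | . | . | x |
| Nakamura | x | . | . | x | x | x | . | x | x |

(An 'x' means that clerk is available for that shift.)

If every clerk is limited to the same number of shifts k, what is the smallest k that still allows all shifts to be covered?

With 3 clerks and 12 worker-slots to fill, someone must work at least ⌈12/3⌉ = 4 shifts, so k ≥ 4.
k = 4 is infeasible (exhaustive check).
k = 5 works: Jun 12→Nakamura, Jun 13→Jensen, Jun 14→Dana+Jensen, Jun 15→Jensen, Jun 16→Jensen+Nakamura, Jun 17→Jensen, Jun 18→Dana, Jun 19→Nakamura, Jun 20→Dana+Nakamura.
Loads: Dana 3, Jensen 5, Nakamura 4 — all ≤ 5.

5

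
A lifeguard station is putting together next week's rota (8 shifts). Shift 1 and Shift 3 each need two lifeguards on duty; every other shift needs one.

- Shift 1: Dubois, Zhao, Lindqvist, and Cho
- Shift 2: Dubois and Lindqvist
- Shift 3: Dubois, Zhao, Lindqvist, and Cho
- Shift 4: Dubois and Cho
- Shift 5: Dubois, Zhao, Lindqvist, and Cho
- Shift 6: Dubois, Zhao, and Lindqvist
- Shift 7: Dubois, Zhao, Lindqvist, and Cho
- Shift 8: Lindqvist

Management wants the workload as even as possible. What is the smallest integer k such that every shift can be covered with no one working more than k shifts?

3

With 4 lifeguards and 10 worker-slots to fill, someone must work at least ⌈10/4⌉ = 3 shifts, so k ≥ 3.
k = 3 works: Shift 1→Zhao+Lindqvist, Shift 2→Dubois, Shift 3→Lindqvist+Cho, Shift 4→Dubois, Shift 5→Zhao, Shift 6→Dubois, Shift 7→Zhao, Shift 8→Lindqvist.
Loads: Dubois 3, Zhao 3, Lindqvist 3, Cho 1 — all ≤ 3.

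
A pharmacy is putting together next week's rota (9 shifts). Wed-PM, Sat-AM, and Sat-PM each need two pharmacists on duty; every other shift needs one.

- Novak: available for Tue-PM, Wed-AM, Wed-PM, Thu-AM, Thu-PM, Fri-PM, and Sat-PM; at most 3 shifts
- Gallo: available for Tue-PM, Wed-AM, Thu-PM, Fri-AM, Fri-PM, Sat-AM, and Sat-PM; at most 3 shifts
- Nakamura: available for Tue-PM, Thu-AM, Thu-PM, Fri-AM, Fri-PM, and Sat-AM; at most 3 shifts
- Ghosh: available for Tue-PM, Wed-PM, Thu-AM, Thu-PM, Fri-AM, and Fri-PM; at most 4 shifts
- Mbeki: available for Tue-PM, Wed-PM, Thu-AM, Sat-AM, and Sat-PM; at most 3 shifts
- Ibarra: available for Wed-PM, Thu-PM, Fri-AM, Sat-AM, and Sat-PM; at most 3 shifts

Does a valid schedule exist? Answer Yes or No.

Yes

One valid schedule: Tue-PM→Gallo, Wed-AM→Novak, Wed-PM→Ghosh+Mbeki, Thu-AM→Novak, Thu-PM→Gallo, Fri-AM→Gallo, Fri-PM→Novak, Sat-AM→Nakamura+Mbeki, Sat-PM→Mbeki+Ibarra.
Loads: Novak 3/3, Gallo 3/3, Nakamura 1/3, Ghosh 1/4, Mbeki 3/3, Ibarra 1/3 — all within limits.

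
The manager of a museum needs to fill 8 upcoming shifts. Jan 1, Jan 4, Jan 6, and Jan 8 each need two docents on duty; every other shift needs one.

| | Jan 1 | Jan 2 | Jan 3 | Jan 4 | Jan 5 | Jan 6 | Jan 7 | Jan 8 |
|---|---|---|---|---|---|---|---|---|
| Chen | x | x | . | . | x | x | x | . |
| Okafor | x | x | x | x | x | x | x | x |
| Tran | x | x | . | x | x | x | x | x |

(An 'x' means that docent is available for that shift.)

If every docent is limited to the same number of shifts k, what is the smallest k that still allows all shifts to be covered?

4

With 3 docents and 12 worker-slots to fill, someone must work at least ⌈12/3⌉ = 4 shifts, so k ≥ 4.
k = 4 works: Jan 1→Chen+Okafor, Jan 2→Chen, Jan 3→Okafor, Jan 4→Okafor+Tran, Jan 5→Chen, Jan 6→Chen+Tran, Jan 7→Tran, Jan 8→Okafor+Tran.
Loads: Chen 4, Okafor 4, Tran 4 — all ≤ 4.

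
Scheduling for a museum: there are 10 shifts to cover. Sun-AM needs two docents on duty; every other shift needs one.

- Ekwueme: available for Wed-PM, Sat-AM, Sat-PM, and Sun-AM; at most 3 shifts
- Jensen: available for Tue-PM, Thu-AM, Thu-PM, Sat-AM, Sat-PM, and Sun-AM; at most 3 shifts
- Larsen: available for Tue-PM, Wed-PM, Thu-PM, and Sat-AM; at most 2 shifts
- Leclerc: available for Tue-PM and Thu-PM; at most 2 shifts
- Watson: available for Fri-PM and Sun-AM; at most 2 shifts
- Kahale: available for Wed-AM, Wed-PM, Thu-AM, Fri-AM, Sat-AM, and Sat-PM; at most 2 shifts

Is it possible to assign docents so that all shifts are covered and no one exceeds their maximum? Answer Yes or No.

Yes

Wed-AM can only be covered by Kahale, so that assignment is forced.
Fri-AM can only be covered by Kahale, so that assignment is forced.
Fri-PM can only be covered by Watson, so that assignment is forced.
One valid schedule: Tue-PM→Jensen, Wed-AM→Kahale, Wed-PM→Ekwueme, Thu-AM→Jensen, Thu-PM→Jensen, Fri-AM→Kahale, Fri-PM→Watson, Sat-AM→Larsen, Sat-PM→Ekwueme, Sun-AM→Ekwueme+Watson.
Loads: Ekwueme 3/3, Jensen 3/3, Larsen 1/2, Leclerc 0/2, Watson 2/2, Kahale 2/2 — all within limits.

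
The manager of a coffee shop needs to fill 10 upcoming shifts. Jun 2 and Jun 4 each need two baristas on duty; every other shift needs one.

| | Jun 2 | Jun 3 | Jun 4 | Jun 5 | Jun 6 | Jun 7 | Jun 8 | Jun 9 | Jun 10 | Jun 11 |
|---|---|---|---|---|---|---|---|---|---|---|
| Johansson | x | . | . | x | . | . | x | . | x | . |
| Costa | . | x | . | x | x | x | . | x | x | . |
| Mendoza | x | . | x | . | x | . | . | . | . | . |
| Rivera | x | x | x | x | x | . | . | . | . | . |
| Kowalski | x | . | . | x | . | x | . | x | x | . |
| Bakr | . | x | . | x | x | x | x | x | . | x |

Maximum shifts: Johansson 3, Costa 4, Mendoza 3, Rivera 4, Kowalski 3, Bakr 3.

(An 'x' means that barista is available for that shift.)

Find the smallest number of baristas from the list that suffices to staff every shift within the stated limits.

12 slots to fill and no one can take more than 4, so at least ⌈12/4⌉ = 3 baristas are needed.
Any 3 baristas together have capacity at most 4+4+3 = 11 < 12 slots, so 3 can never suffice.
Johansson, Mendoza, Rivera, and Bakr alone can cover everything: Jun 2→Johansson+Mendoza, Jun 3→Rivera, Jun 4→Mendoza+Rivera, Jun 5→Rivera, Jun 6→Mendoza, Jun 7→Bakr, Jun 8→Johansson, Jun 9→Bakr, Jun 10→Johansson, Jun 11→Bakr.

4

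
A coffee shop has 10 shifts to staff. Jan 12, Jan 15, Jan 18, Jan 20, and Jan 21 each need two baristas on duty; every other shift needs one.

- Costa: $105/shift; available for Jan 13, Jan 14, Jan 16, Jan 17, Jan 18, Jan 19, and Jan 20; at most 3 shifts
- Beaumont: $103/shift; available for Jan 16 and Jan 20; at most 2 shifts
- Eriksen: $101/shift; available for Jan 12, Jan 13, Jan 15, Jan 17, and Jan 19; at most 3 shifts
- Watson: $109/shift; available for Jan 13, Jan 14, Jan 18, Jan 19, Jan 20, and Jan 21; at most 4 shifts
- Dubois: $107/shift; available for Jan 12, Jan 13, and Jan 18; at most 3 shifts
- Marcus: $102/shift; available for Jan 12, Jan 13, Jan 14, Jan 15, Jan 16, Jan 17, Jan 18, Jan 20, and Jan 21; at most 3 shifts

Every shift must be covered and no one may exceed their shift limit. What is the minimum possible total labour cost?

Jan 15 can only be covered by Eriksen and Marcus, so that assignment is forced.
Jan 21 can only be covered by Watson and Marcus, so that assignment is forced.
Picking the cheapest available barista for each shift independently would cost $1536, but that ignores the shift limits.
An optimal schedule: Jan 12→Eriksen+Dubois, Jan 13→Dubois, Jan 14→Marcus, Jan 15→Eriksen+Marcus, Jan 16→Beaumont, Jan 17→Eriksen, Jan 18→Costa+Dubois, Jan 19→Costa, Jan 20→Beaumont+Costa, Jan 21→Marcus+Watson.
Total: 101 + 107 + 107 + 102 + 101 + 102 + 103 + 101 + 105 + 107 + 105 + 103 + 105 + 102 + 109 = $1560.

$1560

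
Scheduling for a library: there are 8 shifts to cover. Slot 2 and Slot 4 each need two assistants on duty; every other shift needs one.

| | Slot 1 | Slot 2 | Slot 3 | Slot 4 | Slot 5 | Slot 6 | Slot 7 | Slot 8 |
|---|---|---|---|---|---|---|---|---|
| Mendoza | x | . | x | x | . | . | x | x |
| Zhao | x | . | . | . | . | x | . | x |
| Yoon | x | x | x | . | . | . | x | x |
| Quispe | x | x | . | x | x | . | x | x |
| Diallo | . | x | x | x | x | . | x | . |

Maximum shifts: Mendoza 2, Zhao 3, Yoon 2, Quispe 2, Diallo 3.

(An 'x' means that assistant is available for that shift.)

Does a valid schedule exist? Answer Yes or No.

Slot 6 can only be covered by Zhao, so that assignment is forced.
One valid schedule: Slot 1→Zhao, Slot 2→Yoon+Quispe, Slot 3→Mendoza, Slot 4→Mendoza+Diallo, Slot 5→Quispe, Slot 6→Zhao, Slot 7→Yoon, Slot 8→Zhao.
Loads: Mendoza 2/2, Zhao 3/3, Yoon 2/2, Quispe 2/2, Diallo 1/3 — all within limits.

Yes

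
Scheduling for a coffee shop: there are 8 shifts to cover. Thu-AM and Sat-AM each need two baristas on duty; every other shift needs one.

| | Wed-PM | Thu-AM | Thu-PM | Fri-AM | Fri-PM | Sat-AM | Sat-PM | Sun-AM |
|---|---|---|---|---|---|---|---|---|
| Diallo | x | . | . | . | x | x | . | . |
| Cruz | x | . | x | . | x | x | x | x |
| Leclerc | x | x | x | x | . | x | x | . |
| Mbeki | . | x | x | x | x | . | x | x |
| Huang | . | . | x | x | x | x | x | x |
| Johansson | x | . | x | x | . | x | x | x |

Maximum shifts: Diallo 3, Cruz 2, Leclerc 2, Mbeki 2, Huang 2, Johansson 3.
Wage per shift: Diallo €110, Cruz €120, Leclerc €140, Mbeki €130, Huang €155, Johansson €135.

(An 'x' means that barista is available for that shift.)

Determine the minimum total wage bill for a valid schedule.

€1240

Thu-AM can only be covered by Leclerc and Mbeki, so that assignment is forced.
Picking the cheapest available barista for each shift independently would cost €1210, but that ignores the shift limits.
An optimal schedule: Wed-PM→Diallo, Thu-AM→Mbeki+Leclerc, Thu-PM→Cruz, Fri-AM→Mbeki, Fri-PM→Diallo, Sat-AM→Diallo+Johansson, Sat-PM→Johansson, Sun-AM→Cruz.
Total: 110 + 130 + 140 + 120 + 130 + 110 + 110 + 135 + 135 + 120 = €1240.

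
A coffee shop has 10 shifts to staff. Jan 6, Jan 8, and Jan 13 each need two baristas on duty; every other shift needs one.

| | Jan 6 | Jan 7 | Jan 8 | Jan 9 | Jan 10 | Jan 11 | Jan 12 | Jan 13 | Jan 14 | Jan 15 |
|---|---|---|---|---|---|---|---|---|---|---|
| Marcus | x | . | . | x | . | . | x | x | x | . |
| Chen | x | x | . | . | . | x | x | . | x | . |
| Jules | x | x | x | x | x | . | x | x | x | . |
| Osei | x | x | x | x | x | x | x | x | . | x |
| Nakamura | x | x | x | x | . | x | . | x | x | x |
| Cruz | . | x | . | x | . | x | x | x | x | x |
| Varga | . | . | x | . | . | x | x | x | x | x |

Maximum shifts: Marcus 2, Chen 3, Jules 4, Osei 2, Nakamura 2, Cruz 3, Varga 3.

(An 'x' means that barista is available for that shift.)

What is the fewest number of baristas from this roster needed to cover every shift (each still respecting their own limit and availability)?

13 slots to fill and no one can take more than 4, so at least ⌈13/4⌉ = 4 baristas are needed.
Chen, Jules, Cruz, and Varga alone can cover everything: Jan 6→Chen+Jules, Jan 7→Chen, Jan 8→Jules+Varga, Jan 9→Jules, Jan 10→Jules, Jan 11→Chen, Jan 12→Cruz, Jan 13→Cruz+Varga, Jan 14→Varga, Jan 15→Cruz.

4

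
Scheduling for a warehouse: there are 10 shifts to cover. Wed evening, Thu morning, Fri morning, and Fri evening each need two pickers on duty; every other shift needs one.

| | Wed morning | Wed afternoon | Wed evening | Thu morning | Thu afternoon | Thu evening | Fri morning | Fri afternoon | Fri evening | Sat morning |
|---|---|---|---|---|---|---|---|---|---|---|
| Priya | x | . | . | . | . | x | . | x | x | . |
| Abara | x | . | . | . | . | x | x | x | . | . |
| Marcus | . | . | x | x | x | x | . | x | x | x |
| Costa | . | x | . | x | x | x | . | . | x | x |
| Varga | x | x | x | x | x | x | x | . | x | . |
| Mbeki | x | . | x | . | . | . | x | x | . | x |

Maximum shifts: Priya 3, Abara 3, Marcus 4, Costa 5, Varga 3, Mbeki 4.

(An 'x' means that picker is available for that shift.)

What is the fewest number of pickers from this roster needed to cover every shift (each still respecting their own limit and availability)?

14 slots to fill and no one can take more than 5, so at least ⌈14/5⌉ = 3 pickers are needed.
Any 3 pickers together have capacity at most 5+4+4 = 13 < 14 slots, so 3 can never suffice.
Priya, Marcus, Varga, and Mbeki alone can cover everything: Wed morning→Priya, Wed afternoon→Varga, Wed evening→Marcus+Mbeki, Thu morning→Marcus+Varga, Thu afternoon→Marcus, Thu evening→Priya, Fri morning→Varga+Mbeki, Fri afternoon→Mbeki, Fri evening→Priya+Marcus, Sat morning→Mbeki.

4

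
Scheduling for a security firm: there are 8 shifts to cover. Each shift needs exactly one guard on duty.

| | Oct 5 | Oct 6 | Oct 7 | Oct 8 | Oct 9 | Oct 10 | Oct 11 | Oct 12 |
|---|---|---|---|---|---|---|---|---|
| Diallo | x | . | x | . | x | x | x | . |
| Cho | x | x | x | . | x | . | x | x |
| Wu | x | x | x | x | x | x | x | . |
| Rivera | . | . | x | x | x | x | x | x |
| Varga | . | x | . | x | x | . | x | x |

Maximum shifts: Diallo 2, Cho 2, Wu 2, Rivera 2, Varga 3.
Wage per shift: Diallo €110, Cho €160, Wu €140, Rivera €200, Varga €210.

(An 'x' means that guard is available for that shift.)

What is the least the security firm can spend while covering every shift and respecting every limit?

Picking the cheapest available guard for each shift independently would cost €990, but that ignores the shift limits.
An optimal schedule: Oct 5→Diallo, Oct 6→Cho, Oct 7→Wu, Oct 8→Wu, Oct 9→Rivera, Oct 10→Diallo, Oct 11→Rivera, Oct 12→Cho.
Total: 110 + 160 + 140 + 140 + 200 + 110 + 200 + 160 = €1220.

€1220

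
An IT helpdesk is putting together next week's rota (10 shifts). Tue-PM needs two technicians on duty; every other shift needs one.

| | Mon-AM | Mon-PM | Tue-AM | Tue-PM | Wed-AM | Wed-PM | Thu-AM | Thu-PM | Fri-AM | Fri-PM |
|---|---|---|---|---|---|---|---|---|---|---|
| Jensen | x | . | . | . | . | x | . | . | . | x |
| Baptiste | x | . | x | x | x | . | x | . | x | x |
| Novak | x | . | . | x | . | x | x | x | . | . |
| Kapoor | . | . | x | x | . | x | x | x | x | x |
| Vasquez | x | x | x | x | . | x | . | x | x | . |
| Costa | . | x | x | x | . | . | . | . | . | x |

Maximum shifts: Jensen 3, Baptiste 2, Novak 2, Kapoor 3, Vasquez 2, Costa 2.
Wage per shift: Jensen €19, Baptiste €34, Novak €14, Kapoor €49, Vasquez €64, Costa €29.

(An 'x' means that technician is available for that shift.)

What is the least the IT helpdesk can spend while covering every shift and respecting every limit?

€309

Wed-AM can only be covered by Baptiste, so that assignment is forced.
Picking the cheapest available technician for each shift independently would cost €244, but that ignores the shift limits.
An optimal schedule: Mon-AM→Jensen, Mon-PM→Costa, Tue-AM→Kapoor, Tue-PM→Costa+Kapoor, Wed-AM→Baptiste, Wed-PM→Jensen, Thu-AM→Novak, Thu-PM→Novak, Fri-AM→Baptiste, Fri-PM→Jensen.
Total: 19 + 29 + 49 + 29 + 49 + 34 + 19 + 14 + 14 + 34 + 19 = €309.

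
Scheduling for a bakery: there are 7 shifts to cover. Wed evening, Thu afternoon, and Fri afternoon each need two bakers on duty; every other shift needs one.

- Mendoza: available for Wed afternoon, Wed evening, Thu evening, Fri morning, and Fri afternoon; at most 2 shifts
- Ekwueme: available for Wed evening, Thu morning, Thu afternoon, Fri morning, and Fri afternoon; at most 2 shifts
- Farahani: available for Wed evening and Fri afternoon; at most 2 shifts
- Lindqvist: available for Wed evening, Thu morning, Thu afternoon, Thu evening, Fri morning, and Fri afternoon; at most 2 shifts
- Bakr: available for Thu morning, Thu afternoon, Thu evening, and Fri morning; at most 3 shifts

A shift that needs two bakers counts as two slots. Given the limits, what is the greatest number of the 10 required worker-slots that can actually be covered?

10

Total capacity across all bakers is 2+2+2+2+3 = 11, and 10 slots are needed, so at most 10 can be filled.
An assignment achieving 10: Wed afternoon→Mendoza, Wed evening→Mendoza+Farahani, Thu morning→Ekwueme, Thu afternoon→Ekwueme+Lindqvist, Thu evening→Bakr, Fri morning→Bakr, Fri afternoon→Farahani+Lindqvist.
Loads: Mendoza 2/2, Ekwueme 2/2, Farahani 2/2, Lindqvist 2/2, Bakr 2/3.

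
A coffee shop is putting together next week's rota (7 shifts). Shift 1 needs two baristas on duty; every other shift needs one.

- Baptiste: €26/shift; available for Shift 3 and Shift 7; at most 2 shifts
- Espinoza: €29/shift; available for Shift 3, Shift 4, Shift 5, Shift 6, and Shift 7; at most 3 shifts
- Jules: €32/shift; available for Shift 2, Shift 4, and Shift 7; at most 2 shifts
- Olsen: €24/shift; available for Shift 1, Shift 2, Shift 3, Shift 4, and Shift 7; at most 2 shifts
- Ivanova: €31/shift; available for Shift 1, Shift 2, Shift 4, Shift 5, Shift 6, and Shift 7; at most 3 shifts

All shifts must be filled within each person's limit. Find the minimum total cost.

Shift 1 can only be covered by Olsen and Ivanova, so that assignment is forced.
Picking the cheapest available barista for each shift independently would cost €209, but that ignores the shift limits.
An optimal schedule: Shift 1→Olsen+Ivanova, Shift 2→Olsen, Shift 3→Baptiste, Shift 4→Espinoza, Shift 5→Espinoza, Shift 6→Espinoza, Shift 7→Baptiste.
Total: 24 + 31 + 24 + 26 + 29 + 29 + 29 + 26 = €218.

€218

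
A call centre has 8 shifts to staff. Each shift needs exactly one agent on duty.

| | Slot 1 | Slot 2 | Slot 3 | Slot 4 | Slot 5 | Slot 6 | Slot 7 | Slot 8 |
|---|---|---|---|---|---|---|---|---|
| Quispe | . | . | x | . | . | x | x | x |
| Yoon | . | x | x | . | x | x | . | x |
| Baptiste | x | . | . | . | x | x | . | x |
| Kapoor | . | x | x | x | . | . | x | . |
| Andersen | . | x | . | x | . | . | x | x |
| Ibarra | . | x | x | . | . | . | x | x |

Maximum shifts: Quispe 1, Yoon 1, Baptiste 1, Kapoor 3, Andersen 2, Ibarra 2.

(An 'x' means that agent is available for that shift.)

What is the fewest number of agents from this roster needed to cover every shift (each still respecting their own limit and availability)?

8 slots to fill and no one can take more than 3, so at least ⌈8/3⌉ = 3 agents are needed.
No set of 4 agents can cover every shift (each such set leaves at least one shift with no one available or exceeds a cap).
Quispe, Yoon, Baptiste, Kapoor, and Andersen alone can cover everything: Slot 1→Baptiste, Slot 2→Kapoor, Slot 3→Kapoor, Slot 4→Kapoor, Slot 5→Yoon, Slot 6→Quispe, Slot 7→Andersen, Slot 8→Andersen.

5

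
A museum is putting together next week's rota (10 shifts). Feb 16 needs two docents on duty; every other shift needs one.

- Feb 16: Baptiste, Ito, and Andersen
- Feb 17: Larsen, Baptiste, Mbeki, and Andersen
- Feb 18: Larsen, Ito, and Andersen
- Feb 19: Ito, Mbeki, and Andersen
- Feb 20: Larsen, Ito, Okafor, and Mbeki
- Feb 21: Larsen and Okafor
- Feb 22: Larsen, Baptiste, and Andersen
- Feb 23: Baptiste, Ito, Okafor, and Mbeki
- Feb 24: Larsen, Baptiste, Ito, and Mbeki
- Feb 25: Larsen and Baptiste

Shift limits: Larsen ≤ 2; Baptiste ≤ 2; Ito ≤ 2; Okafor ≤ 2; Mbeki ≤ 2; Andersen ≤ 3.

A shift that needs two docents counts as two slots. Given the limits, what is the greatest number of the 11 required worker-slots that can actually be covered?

11

Total capacity across all docents is 2+2+2+2+2+3 = 13, and 11 slots are needed, so at most 11 can be filled.
An assignment achieving 11: Feb 16→Baptiste+Ito, Feb 17→Andersen, Feb 18→Ito, Feb 19→Mbeki, Feb 20→Okafor, Feb 21→Larsen, Feb 22→Baptiste, Feb 23→Okafor, Feb 24→Mbeki, Feb 25→Larsen.
Loads: Larsen 2/2, Baptiste 2/2, Ito 2/2, Okafor 2/2, Mbeki 2/2, Andersen 1/3.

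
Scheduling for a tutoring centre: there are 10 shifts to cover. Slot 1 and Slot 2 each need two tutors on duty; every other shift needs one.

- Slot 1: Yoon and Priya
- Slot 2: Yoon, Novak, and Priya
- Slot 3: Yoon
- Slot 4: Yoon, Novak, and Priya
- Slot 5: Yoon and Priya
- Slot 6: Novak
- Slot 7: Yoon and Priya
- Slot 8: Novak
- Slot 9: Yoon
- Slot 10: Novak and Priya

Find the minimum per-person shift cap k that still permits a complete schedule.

4

With 3 tutors and 12 worker-slots to fill, someone must work at least ⌈12/3⌉ = 4 shifts, so k ≥ 4.
k = 4 works: Slot 1→Yoon+Priya, Slot 2→Novak+Priya, Slot 3→Yoon, Slot 4→Priya, Slot 5→Yoon, Slot 6→Novak, Slot 7→Priya, Slot 8→Novak, Slot 9→Yoon, Slot 10→Novak.
Loads: Yoon 4, Novak 4, Priya 4 — all ≤ 4.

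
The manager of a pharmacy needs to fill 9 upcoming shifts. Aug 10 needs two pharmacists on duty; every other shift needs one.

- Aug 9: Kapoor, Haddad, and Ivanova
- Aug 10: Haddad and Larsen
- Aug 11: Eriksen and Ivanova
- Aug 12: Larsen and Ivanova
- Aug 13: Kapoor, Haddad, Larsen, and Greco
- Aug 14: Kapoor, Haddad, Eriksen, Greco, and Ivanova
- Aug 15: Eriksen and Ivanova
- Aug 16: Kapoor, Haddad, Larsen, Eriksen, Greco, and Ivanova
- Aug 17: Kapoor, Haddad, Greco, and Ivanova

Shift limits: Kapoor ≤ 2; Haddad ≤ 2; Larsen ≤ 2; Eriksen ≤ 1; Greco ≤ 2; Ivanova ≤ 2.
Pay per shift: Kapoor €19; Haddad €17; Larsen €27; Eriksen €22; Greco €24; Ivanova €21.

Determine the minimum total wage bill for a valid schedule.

Aug 10 can only be covered by Haddad and Larsen, so that assignment is forced.
Picking the cheapest available pharmacist for each shift independently would cost €192, but that ignores the shift limits.
An optimal schedule: Aug 9→Haddad, Aug 10→Haddad+Larsen, Aug 11→Ivanova, Aug 12→Ivanova, Aug 13→Kapoor, Aug 14→Greco, Aug 15→Eriksen, Aug 16→Greco, Aug 17→Kapoor.
Total: 17 + 17 + 27 + 21 + 21 + 19 + 24 + 22 + 24 + 19 = €211.

€211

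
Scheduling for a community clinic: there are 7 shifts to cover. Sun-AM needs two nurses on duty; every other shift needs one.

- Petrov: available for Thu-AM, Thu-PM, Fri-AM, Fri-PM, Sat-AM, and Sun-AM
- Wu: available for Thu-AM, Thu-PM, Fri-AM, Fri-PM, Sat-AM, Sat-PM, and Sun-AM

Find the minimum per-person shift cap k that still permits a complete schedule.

4

With 2 nurses and 8 worker-slots to fill, someone must work at least ⌈8/2⌉ = 4 shifts, so k ≥ 4.
k = 4 works: Thu-AM→Petrov, Thu-PM→Petrov, Fri-AM→Petrov, Fri-PM→Wu, Sat-AM→Wu, Sat-PM→Wu, Sun-AM→Petrov+Wu.
Loads: Petrov 4, Wu 4 — all ≤ 4.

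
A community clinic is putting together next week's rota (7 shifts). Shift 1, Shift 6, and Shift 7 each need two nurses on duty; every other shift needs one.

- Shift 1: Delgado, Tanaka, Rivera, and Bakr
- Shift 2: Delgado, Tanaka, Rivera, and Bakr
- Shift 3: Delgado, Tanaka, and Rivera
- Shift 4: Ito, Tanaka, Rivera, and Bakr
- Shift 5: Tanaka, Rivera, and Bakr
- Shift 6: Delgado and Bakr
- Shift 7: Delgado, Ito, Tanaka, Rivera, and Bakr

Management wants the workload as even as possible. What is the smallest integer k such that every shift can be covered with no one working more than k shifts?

2

With 5 nurses and 10 worker-slots to fill, someone must work at least ⌈10/5⌉ = 2 shifts, so k ≥ 2.
k = 2 works: Shift 1→Rivera+Bakr, Shift 2→Tanaka, Shift 3→Delgado, Shift 4→Ito, Shift 5→Tanaka, Shift 6→Delgado+Bakr, Shift 7→Ito+Rivera.
Loads: Delgado 2, Ito 2, Tanaka 2, Rivera 2, Bakr 2 — all ≤ 2.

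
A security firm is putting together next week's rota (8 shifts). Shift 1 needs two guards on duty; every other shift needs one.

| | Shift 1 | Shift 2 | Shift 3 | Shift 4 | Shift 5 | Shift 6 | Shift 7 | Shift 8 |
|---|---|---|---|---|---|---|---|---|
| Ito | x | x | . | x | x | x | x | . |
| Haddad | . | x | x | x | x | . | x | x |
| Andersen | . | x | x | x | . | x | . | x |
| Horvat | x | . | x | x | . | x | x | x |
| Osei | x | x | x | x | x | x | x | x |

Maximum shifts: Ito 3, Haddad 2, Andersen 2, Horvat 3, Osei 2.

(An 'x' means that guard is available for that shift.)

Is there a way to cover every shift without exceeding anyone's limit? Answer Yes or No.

Yes

One valid schedule: Shift 1→Ito+Horvat, Shift 2→Ito, Shift 3→Haddad, Shift 4→Horvat, Shift 5→Ito, Shift 6→Andersen, Shift 7→Haddad, Shift 8→Andersen.
Loads: Ito 3/3, Haddad 2/2, Andersen 2/2, Horvat 2/3, Osei 0/2 — all within limits.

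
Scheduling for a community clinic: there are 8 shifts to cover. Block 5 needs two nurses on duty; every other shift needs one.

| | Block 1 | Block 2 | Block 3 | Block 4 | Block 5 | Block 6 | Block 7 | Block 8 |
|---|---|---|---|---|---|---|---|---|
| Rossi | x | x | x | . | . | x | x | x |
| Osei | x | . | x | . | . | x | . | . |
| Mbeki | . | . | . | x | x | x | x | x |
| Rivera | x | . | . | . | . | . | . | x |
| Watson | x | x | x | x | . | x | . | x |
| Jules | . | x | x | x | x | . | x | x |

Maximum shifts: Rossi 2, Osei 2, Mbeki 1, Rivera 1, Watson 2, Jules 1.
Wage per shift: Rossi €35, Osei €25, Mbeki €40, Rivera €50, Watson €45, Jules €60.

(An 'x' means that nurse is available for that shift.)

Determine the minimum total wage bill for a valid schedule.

Block 5 can only be covered by Mbeki and Jules, so that assignment is forced.
Picking the cheapest available nurse for each shift independently would cost €320, but that ignores the shift limits.
An optimal schedule: Block 1→Osei, Block 2→Rossi, Block 3→Osei, Block 4→Watson, Block 5→Mbeki+Jules, Block 6→Watson, Block 7→Rossi, Block 8→Rivera.
Total: 25 + 35 + 25 + 45 + 40 + 60 + 45 + 35 + 50 = €360.

€360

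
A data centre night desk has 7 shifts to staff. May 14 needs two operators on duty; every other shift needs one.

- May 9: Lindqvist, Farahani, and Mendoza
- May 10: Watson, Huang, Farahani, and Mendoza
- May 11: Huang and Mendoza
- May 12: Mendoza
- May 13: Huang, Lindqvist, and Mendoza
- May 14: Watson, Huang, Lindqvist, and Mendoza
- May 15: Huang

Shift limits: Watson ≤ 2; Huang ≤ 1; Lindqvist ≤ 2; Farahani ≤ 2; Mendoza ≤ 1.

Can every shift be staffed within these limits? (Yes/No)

Total capacity is 8 and 8 slots are needed, so capacity alone doesn't rule it out.
Shifts {May 11, May 12, May 15} need 3 worker-slots in total, but the operators available for any of those shifts (Huang and Mendoza) can supply at most 2 among them. So no valid schedule exists.

No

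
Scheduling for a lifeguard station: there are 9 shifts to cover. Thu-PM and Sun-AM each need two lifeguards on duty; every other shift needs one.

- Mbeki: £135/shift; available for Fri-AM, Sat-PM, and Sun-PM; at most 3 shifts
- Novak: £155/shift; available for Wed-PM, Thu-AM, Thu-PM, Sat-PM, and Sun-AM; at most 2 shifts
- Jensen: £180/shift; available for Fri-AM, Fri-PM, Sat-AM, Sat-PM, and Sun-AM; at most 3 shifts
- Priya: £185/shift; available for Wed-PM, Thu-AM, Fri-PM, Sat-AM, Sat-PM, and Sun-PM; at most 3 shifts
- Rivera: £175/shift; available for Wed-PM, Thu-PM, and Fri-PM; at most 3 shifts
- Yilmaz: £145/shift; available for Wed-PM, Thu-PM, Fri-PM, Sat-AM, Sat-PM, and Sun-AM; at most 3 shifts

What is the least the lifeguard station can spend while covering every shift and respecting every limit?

£1675

Picking the cheapest available lifeguard for each shift independently would cost £1595, but that ignores the shift limits.
An optimal schedule: Wed-PM→Rivera, Thu-AM→Novak, Thu-PM→Yilmaz+Rivera, Fri-AM→Mbeki, Fri-PM→Rivera, Sat-AM→Yilmaz, Sat-PM→Mbeki, Sun-AM→Yilmaz+Novak, Sun-PM→Mbeki.
Total: 175 + 155 + 145 + 175 + 135 + 175 + 145 + 135 + 145 + 155 + 135 = £1675.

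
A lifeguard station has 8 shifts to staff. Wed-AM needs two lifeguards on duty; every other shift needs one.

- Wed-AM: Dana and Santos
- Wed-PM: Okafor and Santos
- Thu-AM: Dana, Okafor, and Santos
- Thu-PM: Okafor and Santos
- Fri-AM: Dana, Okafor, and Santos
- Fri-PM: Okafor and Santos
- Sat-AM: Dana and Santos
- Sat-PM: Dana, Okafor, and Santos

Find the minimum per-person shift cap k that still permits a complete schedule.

With 3 lifeguards and 9 worker-slots to fill, someone must work at least ⌈9/3⌉ = 3 shifts, so k ≥ 3.
k = 3 works: Wed-AM→Dana+Santos, Wed-PM→Okafor, Thu-AM→Dana, Thu-PM→Okafor, Fri-AM→Santos, Fri-PM→Okafor, Sat-AM→Dana, Sat-PM→Santos.
Loads: Dana 3, Okafor 3, Santos 3 — all ≤ 3.

3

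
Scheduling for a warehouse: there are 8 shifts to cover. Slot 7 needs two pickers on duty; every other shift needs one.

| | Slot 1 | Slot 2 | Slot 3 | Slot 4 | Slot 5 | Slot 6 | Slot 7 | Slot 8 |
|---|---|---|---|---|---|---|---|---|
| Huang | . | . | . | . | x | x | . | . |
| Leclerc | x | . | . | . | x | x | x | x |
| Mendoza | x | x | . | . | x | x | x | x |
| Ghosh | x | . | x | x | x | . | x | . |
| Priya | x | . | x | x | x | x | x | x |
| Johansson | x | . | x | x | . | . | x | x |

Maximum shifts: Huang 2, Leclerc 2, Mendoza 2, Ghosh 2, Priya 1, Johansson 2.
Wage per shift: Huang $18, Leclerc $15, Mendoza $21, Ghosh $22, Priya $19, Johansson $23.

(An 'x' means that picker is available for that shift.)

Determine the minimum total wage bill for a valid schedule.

Slot 2 can only be covered by Mendoza, so that assignment is forced.
Picking the cheapest available picker for each shift independently would cost $153, but that ignores the shift limits.
An optimal schedule: Slot 1→Leclerc, Slot 2→Mendoza, Slot 3→Ghosh, Slot 4→Ghosh, Slot 5→Huang, Slot 6→Huang, Slot 7→Mendoza+Priya, Slot 8→Leclerc.
Total: 15 + 21 + 22 + 22 + 18 + 18 + 21 + 19 + 15 = $171.

$171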